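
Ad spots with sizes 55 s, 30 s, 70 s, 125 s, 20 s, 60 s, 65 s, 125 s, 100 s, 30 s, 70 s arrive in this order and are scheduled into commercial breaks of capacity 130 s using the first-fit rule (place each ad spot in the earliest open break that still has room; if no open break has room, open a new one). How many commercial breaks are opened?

7

  55 → break 1 (new)  [load 55/130]
  30 → break 1  [load 85/130]
  70 → break 2 (new)  [load 70/130]
  125 → break 3 (new)  [load 125/130]
  20 → break 1  [load 105/130]
  60 → break 2  [load 130/130]
  65 → break 4 (new)  [load 65/130]
  125 → break 5 (new)  [load 125/130]
  100 → break 6 (new)  [load 100/130]
  30 → break 4  [load 95/130]
  70 → break 7 (new)  [load 70/130]
7 commercial breaks opened.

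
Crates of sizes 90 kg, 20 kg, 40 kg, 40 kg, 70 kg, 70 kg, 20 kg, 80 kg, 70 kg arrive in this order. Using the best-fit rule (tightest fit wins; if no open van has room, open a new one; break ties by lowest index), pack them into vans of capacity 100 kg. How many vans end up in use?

  90 → van 1 (new)  [load 90/100]
  20 → van 2 (new)  [load 20/100]
  40 → van 2  [load 60/100]
  40 → van 2  [load 100/100]
  70 → van 3 (new)  [load 70/100]
  70 → van 4 (new)  [load 70/100]
  20 → van 3  [load 90/100]
  80 → van 5 (new)  [load 80/100]
  70 → van 6 (new)  [load 70/100]
6 vans opened.

6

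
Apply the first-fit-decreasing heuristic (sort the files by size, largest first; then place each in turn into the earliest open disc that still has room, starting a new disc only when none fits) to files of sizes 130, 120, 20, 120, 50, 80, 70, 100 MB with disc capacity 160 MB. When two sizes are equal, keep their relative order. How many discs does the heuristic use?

Sorted descending: 130, 120, 120, 100, 80, 70, 50, 20.
  130 → disc 1 (new)  [load 130/160]
  120 → disc 2 (new)  [load 120/160]
  120 → disc 3 (new)  [load 120/160]
  100 → disc 4 (new)  [load 100/160]
  80 → disc 5 (new)  [load 80/160]
  70 → disc 5  [load 150/160]
  50 → disc 4  [load 150/160]
  20 → disc 1  [load 150/160]
5 discs opened.

5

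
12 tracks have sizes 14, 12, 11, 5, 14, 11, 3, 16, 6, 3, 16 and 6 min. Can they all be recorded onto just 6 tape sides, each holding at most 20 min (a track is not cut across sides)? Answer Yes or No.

Total = 117 min; ⌈117/20⌉ = 6.
7 tracks each exceed half the capacity and cannot share a side, forcing at least 7 tape sides.
At least 7 tape sides are required, but only 6 are allowed.

No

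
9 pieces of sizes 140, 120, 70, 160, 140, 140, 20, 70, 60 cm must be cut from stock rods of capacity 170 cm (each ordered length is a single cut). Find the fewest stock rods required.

7

Total = 160 + 140 + 140 + 140 + 120 + 70 + 70 + 60 + 20 = 920 cm.
Lower bound: ⌈920/170⌉ = 6 stock rods.
A packing using 7 stock rods:
  stock rod 1: 160 = 160
  stock rod 2: 140 + 20 = 160
  stock rod 3: 140 = 140
  stock rod 4: 140 = 140
  stock rod 5: 120 = 120
  stock rod 6: 70 + 70 = 140
  stock rod 7: 60 = 60
No arrangement into 6 stock rods stays within capacity, so 7 is optimal.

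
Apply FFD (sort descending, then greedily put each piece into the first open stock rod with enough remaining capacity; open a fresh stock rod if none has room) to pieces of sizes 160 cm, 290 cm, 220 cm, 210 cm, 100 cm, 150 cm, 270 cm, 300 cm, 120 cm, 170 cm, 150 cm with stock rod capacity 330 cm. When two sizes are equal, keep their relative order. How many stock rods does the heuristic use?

Sorted descending: 300, 290, 270, 220, 210, 170, 160, 150, 150, 120, 100.
  300 → stock rod 1 (new)  [load 300/330]
  290 → stock rod 2 (new)  [load 290/330]
  270 → stock rod 3 (new)  [load 270/330]
  220 → stock rod 4 (new)  [load 220/330]
  210 → stock rod 5 (new)  [load 210/330]
  170 → stock rod 6 (new)  [load 170/330]
  160 → stock rod 6  [load 330/330]
  150 → stock rod 7 (new)  [load 150/330]
  150 → stock rod 7  [load 300/330]
  120 → stock rod 5  [load 330/330]
  100 → stock rod 4  [load 320/330]
7 stock rods opened.

7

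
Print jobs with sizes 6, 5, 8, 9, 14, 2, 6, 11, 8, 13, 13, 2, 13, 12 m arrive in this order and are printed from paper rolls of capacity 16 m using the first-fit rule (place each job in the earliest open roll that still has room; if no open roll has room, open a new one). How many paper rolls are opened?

10

  6 → roll 1 (new)  [load 6/16]
  5 → roll 1  [load 11/16]
  8 → roll 2 (new)  [load 8/16]
  9 → roll 3 (new)  [load 9/16]
  14 → roll 4 (new)  [load 14/16]
  2 → roll 1  [load 13/16]
  6 → roll 2  [load 14/16]
  11 → roll 5 (new)  [load 11/16]
  8 → roll 6 (new)  [load 8/16]
  13 → roll 7 (new)  [load 13/16]
  13 → roll 8 (new)  [load 13/16]
  2 → roll 1  [load 15/16]
  13 → roll 9 (new)  [load 13/16]
  12 → roll 10 (new)  [load 12/16]
10 paper rolls opened.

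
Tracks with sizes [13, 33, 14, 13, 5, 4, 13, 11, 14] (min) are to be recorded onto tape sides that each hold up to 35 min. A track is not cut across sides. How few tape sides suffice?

Total = 33 + 14 + 14 + 13 + 13 + 13 + 11 + 5 + 4 = 120 min.
Lower bound: ⌈120/35⌉ = 4 tape sides.
A packing using 4 tape sides:
  side 1: 33 = 33
  side 2: 14 + 14 + 5 = 33
  side 3: 13 + 13 + 4 = 30
  side 4: 13 + 11 = 24
This matches the lower bound, so 4 is optimal.

4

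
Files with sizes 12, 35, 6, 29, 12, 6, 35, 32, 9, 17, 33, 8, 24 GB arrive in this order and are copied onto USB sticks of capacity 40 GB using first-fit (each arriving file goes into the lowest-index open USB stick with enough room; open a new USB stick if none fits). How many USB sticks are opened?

  12 → USB stick 1 (new)  [load 12/40]
  35 → USB stick 2 (new)  [load 35/40]
  6 → USB stick 1  [load 18/40]
  29 → USB stick 3 (new)  [load 29/40]
  12 → USB stick 1  [load 30/40]
  6 → USB stick 1  [load 36/40]
  35 → USB stick 4 (new)  [load 35/40]
  32 → USB stick 5 (new)  [load 32/40]
  9 → USB stick 3  [load 38/40]
  17 → USB stick 6 (new)  [load 17/40]
  33 → USB stick 7 (new)  [load 33/40]
  8 → USB stick 5  [load 40/40]
  24 → USB stick 8 (new)  [load 24/40]
8 USB sticks opened.

8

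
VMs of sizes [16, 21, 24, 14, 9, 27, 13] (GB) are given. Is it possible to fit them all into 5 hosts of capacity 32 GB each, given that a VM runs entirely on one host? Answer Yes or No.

Yes

A valid assignment using 5 hosts:
  host 1: 27 = 27
  host 2: 24 = 24
  host 3: 21 + 9 = 30
  host 4: 16 + 14 = 30
  host 5: 13 = 13
Every load is within 32 GB, so 5 hosts suffice.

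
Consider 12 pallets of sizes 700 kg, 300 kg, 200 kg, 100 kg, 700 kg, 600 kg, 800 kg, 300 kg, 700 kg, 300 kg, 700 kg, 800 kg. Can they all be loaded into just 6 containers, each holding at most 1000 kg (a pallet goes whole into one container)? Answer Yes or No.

Total = 6200 kg; ⌈6200/1000⌉ = 7.
At least 7 containers are required, but only 6 are allowed.

No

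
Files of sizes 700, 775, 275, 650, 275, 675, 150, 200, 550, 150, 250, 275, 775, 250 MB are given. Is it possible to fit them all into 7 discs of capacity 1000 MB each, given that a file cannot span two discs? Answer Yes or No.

Yes

A valid assignment using 7 discs:
  disc 1: 775 + 200 = 975
  disc 2: 775 + 150 = 925
  disc 3: 700 + 275 = 975
  disc 4: 675 + 275 = 950
  disc 5: 650 + 275 = 925
  disc 6: 550 + 250 + 150 = 950
  disc 7: 250 = 250
Every load is within 1000 MB, so 7 discs suffice.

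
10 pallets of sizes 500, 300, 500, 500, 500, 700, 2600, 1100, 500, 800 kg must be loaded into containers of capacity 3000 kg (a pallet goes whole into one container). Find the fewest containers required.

3

Total = 2600 + 1100 + 800 + 700 + 500 + 500 + 500 + 500 + 500 + 300 = 8000 kg.
Lower bound: ⌈8000/3000⌉ = 3 containers.
A packing using 3 containers:
  container 1: 2600 + 300 = 2900
  container 2: 1100 + 800 + 700 = 2600
  container 3: 500 + 500 + 500 + 500 + 500 = 2500
This matches the lower bound, so 3 is optimal.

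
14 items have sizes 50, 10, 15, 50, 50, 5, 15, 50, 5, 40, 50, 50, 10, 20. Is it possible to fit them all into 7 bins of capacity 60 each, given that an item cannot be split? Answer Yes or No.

Total = 420; ⌈420/60⌉ = 7.
The bound of 7 does not rule out 7, but exhaustive search shows no assignment into 7 bins of capacity 60 exists — the minimum is 8.

No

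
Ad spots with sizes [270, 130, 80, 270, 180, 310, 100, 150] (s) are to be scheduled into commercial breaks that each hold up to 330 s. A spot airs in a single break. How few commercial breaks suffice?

5

Total = 310 + 270 + 270 + 180 + 150 + 130 + 100 + 80 = 1490 s.
Lower bound: ⌈1490/330⌉ = 5 commercial breaks.
A packing using 5 commercial breaks:
  break 1: 310 = 310
  break 2: 270 = 270
  break 3: 270 = 270
  break 4: 180 + 150 = 330
  break 5: 130 + 100 + 80 = 310
This matches the lower bound, so 5 is optimal.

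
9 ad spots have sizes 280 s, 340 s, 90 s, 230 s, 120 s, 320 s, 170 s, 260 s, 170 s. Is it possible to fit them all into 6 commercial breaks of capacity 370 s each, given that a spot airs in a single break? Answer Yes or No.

Yes

A valid assignment using 6 commercial breaks:
  break 1: 340 = 340
  break 2: 320 = 320
  break 3: 280 + 90 = 370
  break 4: 260 = 260
  break 5: 230 + 120 = 350
  break 6: 170 + 170 = 340
Every load is within 370 s, so 6 commercial breaks suffice.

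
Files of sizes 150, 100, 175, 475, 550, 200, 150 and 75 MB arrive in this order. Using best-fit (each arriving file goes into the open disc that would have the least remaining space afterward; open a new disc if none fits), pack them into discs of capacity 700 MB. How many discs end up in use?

  150 → disc 1 (new)  [load 150/700]
  100 → disc 1  [load 250/700]
  175 → disc 1  [load 425/700]
  475 → disc 2 (new)  [load 475/700]
  550 → disc 3 (new)  [load 550/700]
  200 → disc 2  [load 675/700]
  150 → disc 3  [load 700/700]
  75 → disc 1  [load 500/700]
3 discs opened.

3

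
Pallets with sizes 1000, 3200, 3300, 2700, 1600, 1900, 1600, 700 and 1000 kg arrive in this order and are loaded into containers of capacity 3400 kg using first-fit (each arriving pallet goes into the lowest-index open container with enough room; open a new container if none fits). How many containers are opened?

  1000 → container 1 (new)  [load 1000/3400]
  3200 → container 2 (new)  [load 3200/3400]
  3300 → container 3 (new)  [load 3300/3400]
  2700 → container 4 (new)  [load 2700/3400]
  1600 → container 1  [load 2600/3400]
  1900 → container 5 (new)  [load 1900/3400]
  1600 → container 6 (new)  [load 1600/3400]
  700 → container 1  [load 3300/3400]
  1000 → container 5  [load 2900/3400]
6 containers opened.

6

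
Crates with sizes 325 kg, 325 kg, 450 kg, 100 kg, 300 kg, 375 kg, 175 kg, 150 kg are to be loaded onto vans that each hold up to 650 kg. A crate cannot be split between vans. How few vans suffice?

4

Total = 450 + 375 + 325 + 325 + 300 + 175 + 150 + 100 = 2200 kg.
Lower bound: ⌈2200/650⌉ = 4 vans.
A packing using 4 vans:
  van 1: 450 + 175 = 625
  van 2: 375 + 150 + 100 = 625
  van 3: 325 + 325 = 650
  van 4: 300 = 300
This matches the lower bound, so 4 is optimal.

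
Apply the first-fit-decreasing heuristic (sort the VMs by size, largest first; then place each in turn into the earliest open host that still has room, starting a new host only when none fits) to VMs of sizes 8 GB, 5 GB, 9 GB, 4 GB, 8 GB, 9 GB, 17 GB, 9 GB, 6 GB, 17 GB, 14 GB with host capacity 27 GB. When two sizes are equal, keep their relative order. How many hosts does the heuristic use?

Sorted descending: 17, 17, 14, 9, 9, 9, 8, 8, 6, 5, 4.
  17 → host 1 (new)  [load 17/27]
  17 → host 2 (new)  [load 17/27]
  14 → host 3 (new)  [load 14/27]
  9 → host 1  [load 26/27]
  9 → host 2  [load 26/27]
  9 → host 3  [load 23/27]
  8 → host 4 (new)  [load 8/27]
  8 → host 4  [load 16/27]
  6 → host 4  [load 22/27]
  5 → host 4  [load 27/27]
  4 → host 3  [load 27/27]
4 hosts opened.

4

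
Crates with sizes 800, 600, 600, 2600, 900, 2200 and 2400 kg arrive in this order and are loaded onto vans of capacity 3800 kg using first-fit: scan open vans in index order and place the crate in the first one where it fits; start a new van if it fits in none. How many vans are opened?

4

  800 → van 1 (new)  [load 800/3800]
  600 → van 1  [load 1400/3800]
  600 → van 1  [load 2000/3800]
  2600 → van 2 (new)  [load 2600/3800]
  900 → van 1  [load 2900/3800]
  2200 → van 3 (new)  [load 2200/3800]
  2400 → van 4 (new)  [load 2400/3800]
4 vans opened.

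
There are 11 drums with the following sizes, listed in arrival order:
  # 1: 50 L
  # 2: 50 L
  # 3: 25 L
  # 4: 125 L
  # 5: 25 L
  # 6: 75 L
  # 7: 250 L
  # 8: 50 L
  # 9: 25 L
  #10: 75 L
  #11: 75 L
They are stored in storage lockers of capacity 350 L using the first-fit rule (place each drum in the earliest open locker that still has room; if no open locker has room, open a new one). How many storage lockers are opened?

  50 → locker 1 (new)  [load 50/350]
  50 → locker 1  [load 100/350]
  25 → locker 1  [load 125/350]
  125 → locker 1  [load 250/350]
  25 → locker 1  [load 275/350]
  75 → locker 1  [load 350/350]
  250 → locker 2 (new)  [load 250/350]
  50 → locker 2  [load 300/350]
  25 → locker 2  [load 325/350]
  75 → locker 3 (new)  [load 75/350]
  75 → locker 3  [load 150/350]
3 storage lockers opened.

3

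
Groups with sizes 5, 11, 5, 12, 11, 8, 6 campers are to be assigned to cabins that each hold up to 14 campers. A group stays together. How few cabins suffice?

5

Total = 12 + 11 + 11 + 8 + 6 + 5 + 5 = 58 campers.
Lower bound: ⌈58/14⌉ = 5 cabins.
A packing using 5 cabins:
  cabin 1: 12 = 12
  cabin 2: 11 = 11
  cabin 3: 11 = 11
  cabin 4: 8 + 6 = 14
  cabin 5: 5 + 5 = 10
This matches the lower bound, so 5 is optimal.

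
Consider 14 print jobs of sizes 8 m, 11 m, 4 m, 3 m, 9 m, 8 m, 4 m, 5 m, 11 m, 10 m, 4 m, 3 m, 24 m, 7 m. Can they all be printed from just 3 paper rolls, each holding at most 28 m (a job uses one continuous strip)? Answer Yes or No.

Total = 111 m; ⌈111/28⌉ = 4.
At least 4 paper rolls are required, but only 3 are allowed.

No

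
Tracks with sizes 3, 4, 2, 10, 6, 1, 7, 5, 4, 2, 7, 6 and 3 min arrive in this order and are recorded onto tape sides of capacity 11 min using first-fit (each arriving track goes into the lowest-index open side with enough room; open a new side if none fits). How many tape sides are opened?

6

  3 → side 1 (new)  [load 3/11]
  4 → side 1  [load 7/11]
  2 → side 1  [load 9/11]
  10 → side 2 (new)  [load 10/11]
  6 → side 3 (new)  [load 6/11]
  1 → side 1  [load 10/11]
  7 → side 4 (new)  [load 7/11]
  5 → side 3  [load 11/11]
  4 → side 4  [load 11/11]
  2 → side 5 (new)  [load 2/11]
  7 → side 5  [load 9/11]
  6 → side 6 (new)  [load 6/11]
  3 → side 6  [load 9/11]
6 tape sides opened.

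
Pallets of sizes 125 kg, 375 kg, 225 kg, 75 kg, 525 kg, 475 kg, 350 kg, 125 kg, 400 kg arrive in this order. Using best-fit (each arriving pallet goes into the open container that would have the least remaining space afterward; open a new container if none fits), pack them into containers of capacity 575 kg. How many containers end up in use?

5

  125 → container 1 (new)  [load 125/575]
  375 → container 1  [load 500/575]
  225 → container 2 (new)  [load 225/575]
  75 → container 1  [load 575/575]
  525 → container 3 (new)  [load 525/575]
  475 → container 4 (new)  [load 475/575]
  350 → container 2  [load 575/575]
  125 → container 5 (new)  [load 125/575]
  400 → container 5  [load 525/575]
5 containers opened.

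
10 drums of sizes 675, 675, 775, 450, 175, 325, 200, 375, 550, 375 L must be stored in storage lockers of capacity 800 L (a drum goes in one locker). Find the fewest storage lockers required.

7

Total = 775 + 675 + 675 + 550 + 450 + 375 + 375 + 325 + 200 + 175 = 4575 L.
Lower bound: ⌈4575/800⌉ = 6 storage lockers.
A packing using 7 storage lockers:
  locker 1: 775 = 775
  locker 2: 675 = 675
  locker 3: 675 = 675
  locker 4: 550 + 200 = 750
  locker 5: 450 + 325 = 775
  locker 6: 375 + 375 = 750
  locker 7: 175 = 175
No arrangement into 6 storage lockers stays within capacity, so 7 is optimal.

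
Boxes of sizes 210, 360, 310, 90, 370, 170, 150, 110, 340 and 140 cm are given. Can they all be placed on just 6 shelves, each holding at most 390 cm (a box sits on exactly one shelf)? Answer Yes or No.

No

Total = 2250 cm; ⌈2250/390⌉ = 6.
The bound of 6 does not rule out 6, but exhaustive search shows no assignment into 6 shelves of capacity 390 cm exists — the minimum is 7.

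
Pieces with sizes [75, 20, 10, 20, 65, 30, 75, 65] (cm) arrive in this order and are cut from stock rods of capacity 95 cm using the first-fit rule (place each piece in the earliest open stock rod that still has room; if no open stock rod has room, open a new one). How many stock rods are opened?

  75 → stock rod 1 (new)  [load 75/95]
  20 → stock rod 1  [load 95/95]
  10 → stock rod 2 (new)  [load 10/95]
  20 → stock rod 2  [load 30/95]
  65 → stock rod 2  [load 95/95]
  30 → stock rod 3 (new)  [load 30/95]
  75 → stock rod 4 (new)  [load 75/95]
  65 → stock rod 3  [load 95/95]
4 stock rods opened.

4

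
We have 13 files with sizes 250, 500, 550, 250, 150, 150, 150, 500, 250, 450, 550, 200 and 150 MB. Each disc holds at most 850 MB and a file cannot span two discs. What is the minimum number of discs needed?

5

Total = 550 + 550 + 500 + 500 + 450 + 250 + 250 + 250 + 200 + 150 + 150 + 150 + 150 = 4100 MB.
Lower bound: ⌈4100/850⌉ = 5 discs.
A packing using 5 discs:
  disc 1: 550 + 250 = 800
  disc 2: 550 + 250 = 800
  disc 3: 500 + 200 + 150 = 850
  disc 4: 500 + 150 + 150 = 800
  disc 5: 450 + 250 + 150 = 850
This matches the lower bound, so 5 is optimal.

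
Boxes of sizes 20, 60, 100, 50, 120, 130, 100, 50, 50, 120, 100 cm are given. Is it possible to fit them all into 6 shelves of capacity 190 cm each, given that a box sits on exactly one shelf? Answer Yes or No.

Yes

A valid assignment using 6 shelves:
  shelf 1: 130 + 60 = 190
  shelf 2: 120 + 50 + 20 = 190
  shelf 3: 120 + 50 = 170
  shelf 4: 100 + 50 = 150
  shelf 5: 100 = 100
  shelf 6: 100 = 100
Every load is within 190 cm, so 6 shelves suffice.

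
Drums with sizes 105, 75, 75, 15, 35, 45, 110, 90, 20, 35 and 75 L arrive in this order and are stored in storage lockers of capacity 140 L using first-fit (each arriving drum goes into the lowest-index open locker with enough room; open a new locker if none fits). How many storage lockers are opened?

6

  105 → locker 1 (new)  [load 105/140]
  75 → locker 2 (new)  [load 75/140]
  75 → locker 3 (new)  [load 75/140]
  15 → locker 1  [load 120/140]
  35 → locker 2  [load 110/140]
  45 → locker 3  [load 120/140]
  110 → locker 4 (new)  [load 110/140]
  90 → locker 5 (new)  [load 90/140]
  20 → locker 1  [load 140/140]
  35 → locker 5  [load 125/140]
  75 → locker 6 (new)  [load 75/140]
6 storage lockers opened.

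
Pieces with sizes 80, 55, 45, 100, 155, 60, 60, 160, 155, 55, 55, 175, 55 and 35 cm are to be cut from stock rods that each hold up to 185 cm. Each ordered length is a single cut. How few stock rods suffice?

8

Total = 175 + 160 + 155 + 155 + 100 + 80 + 60 + 60 + 55 + 55 + 55 + 55 + 45 + 35 = 1245 cm.
Lower bound: ⌈1245/185⌉ = 7 stock rods.
A packing using 8 stock rods:
  stock rod 1: 175 = 175
  stock rod 2: 160 = 160
  stock rod 3: 155 = 155
  stock rod 4: 155 = 155
  stock rod 5: 100 + 80 = 180
  stock rod 6: 60 + 60 + 55 = 175
  stock rod 7: 55 + 55 + 55 = 165
  stock rod 8: 45 + 35 = 80
No arrangement into 7 stock rods stays within capacity, so 8 is optimal.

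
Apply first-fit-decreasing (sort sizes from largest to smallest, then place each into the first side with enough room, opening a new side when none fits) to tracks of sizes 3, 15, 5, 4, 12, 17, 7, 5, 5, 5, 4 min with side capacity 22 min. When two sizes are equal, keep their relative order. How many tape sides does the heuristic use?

Sorted descending: 17, 15, 12, 7, 5, 5, 5, 5, 4, 4, 3.
  17 → side 1 (new)  [load 17/22]
  15 → side 2 (new)  [load 15/22]
  12 → side 3 (new)  [load 12/22]
  7 → side 2  [load 22/22]
  5 → side 1  [load 22/22]
  5 → side 3  [load 17/22]
  5 → side 3  [load 22/22]
  5 → side 4 (new)  [load 5/22]
  4 → side 4  [load 9/22]
  4 → side 4  [load 13/22]
  3 → side 4  [load 16/22]
4 tape sides opened.

4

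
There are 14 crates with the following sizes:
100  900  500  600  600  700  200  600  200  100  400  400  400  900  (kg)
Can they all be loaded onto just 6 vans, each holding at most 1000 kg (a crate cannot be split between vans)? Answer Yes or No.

No

Total = 6600 kg; ⌈6600/1000⌉ = 7.
At least 7 vans are required, but only 6 are allowed.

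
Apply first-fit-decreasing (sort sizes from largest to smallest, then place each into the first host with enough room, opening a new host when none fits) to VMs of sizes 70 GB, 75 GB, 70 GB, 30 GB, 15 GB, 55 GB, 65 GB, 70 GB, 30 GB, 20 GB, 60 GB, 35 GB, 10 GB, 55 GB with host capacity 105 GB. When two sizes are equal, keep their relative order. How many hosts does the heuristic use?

Sorted descending: 75, 70, 70, 70, 65, 60, 55, 55, 35, 30, 30, 20, 15, 10.
  75 → host 1 (new)  [load 75/105]
  70 → host 2 (new)  [load 70/105]
  70 → host 3 (new)  [load 70/105]
  70 → host 4 (new)  [load 70/105]
  65 → host 5 (new)  [load 65/105]
  60 → host 6 (new)  [load 60/105]
  55 → host 7 (new)  [load 55/105]
  55 → host 8 (new)  [load 55/105]
  35 → host 2  [load 105/105]
  30 → host 1  [load 105/105]
  30 → host 3  [load 100/105]
  20 → host 4  [load 90/105]
  15 → host 4  [load 105/105]
  10 → host 5  [load 75/105]
8 hosts opened.

8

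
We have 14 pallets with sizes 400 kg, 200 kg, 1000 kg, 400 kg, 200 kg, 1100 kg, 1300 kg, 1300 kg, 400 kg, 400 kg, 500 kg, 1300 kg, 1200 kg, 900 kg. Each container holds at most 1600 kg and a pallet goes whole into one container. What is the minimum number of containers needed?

8

Total = 1300 + 1300 + 1300 + 1200 + 1100 + 1000 + 900 + 500 + 400 + 400 + 400 + 400 + 200 + 200 = 10600 kg.
Lower bound: ⌈10600/1600⌉ = 7 containers.
A packing using 8 containers:
  container 1: 1300 + 200 = 1500
  container 2: 1300 + 200 = 1500
  container 3: 1300 = 1300
  container 4: 1200 + 400 = 1600
  container 5: 1100 + 500 = 1600
  container 6: 1000 + 400 = 1400
  container 7: 900 + 400 = 1300
  container 8: 400 = 400
No arrangement into 7 containers stays within capacity, so 8 is optimal.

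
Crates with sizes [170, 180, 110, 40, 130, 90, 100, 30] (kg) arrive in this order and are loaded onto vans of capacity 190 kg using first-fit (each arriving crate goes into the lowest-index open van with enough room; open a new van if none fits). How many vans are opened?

5

  170 → van 1 (new)  [load 170/190]
  180 → van 2 (new)  [load 180/190]
  110 → van 3 (new)  [load 110/190]
  40 → van 3  [load 150/190]
  130 → van 4 (new)  [load 130/190]
  90 → van 5 (new)  [load 90/190]
  100 → van 5  [load 190/190]
  30 → van 3  [load 180/190]
5 vans opened.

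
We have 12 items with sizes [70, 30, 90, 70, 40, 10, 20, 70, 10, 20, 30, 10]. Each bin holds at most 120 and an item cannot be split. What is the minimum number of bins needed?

Total = 90 + 70 + 70 + 70 + 40 + 30 + 30 + 20 + 20 + 10 + 10 + 10 = 470.
Lower bound: ⌈470/120⌉ = 4 bins.
A packing using 4 bins:
  bin 1: 90 + 30 = 120
  bin 2: 70 + 40 + 10 = 120
  bin 3: 70 + 30 + 20 = 120
  bin 4: 70 + 20 + 10 + 10 = 110
This matches the lower bound, so 4 is optimal.

4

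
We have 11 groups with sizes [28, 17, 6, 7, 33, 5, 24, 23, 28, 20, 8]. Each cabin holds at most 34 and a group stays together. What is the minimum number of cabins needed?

7

Total = 33 + 28 + 28 + 24 + 23 + 20 + 17 + 8 + 7 + 6 + 5 = 199.
Lower bound: ⌈199/34⌉ = 6 cabins.
A packing using 7 cabins:
  cabin 1: 33 = 33
  cabin 2: 28 + 6 = 34
  cabin 3: 28 + 5 = 33
  cabin 4: 24 + 8 = 32
  cabin 5: 23 + 7 = 30
  cabin 6: 20 = 20
  cabin 7: 17 = 17
No arrangement into 6 cabins stays within capacity, so 7 is optimal.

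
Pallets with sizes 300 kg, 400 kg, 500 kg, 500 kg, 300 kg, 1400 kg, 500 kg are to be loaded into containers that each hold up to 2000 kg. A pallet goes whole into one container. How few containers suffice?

Total = 1400 + 500 + 500 + 500 + 400 + 300 + 300 = 3900 kg.
Lower bound: ⌈3900/2000⌉ = 2 containers.
A packing using 2 containers:
  container 1: 1400 + 500 = 1900
  container 2: 500 + 500 + 400 + 300 + 300 = 2000
This matches the lower bound, so 2 is optimal.

2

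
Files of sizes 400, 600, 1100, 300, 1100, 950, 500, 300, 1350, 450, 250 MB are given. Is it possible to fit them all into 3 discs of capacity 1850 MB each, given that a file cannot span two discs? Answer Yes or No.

No

Total = 7300 MB; ⌈7300/1850⌉ = 4.
At least 4 discs are required, but only 3 are allowed.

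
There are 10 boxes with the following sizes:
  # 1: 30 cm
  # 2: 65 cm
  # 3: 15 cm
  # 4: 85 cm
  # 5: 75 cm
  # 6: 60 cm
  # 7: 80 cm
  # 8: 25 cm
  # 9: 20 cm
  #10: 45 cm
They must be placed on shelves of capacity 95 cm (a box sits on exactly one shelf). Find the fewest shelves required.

6

Total = 85 + 80 + 75 + 65 + 60 + 45 + 30 + 25 + 20 + 15 = 500 cm.
Lower bound: ⌈500/95⌉ = 6 shelves.
A packing using 6 shelves:
  shelf 1: 85 = 85
  shelf 2: 80 + 15 = 95
  shelf 3: 75 + 20 = 95
  shelf 4: 65 + 30 = 95
  shelf 5: 60 + 25 = 85
  shelf 6: 45 = 45
This matches the lower bound, so 6 is optimal.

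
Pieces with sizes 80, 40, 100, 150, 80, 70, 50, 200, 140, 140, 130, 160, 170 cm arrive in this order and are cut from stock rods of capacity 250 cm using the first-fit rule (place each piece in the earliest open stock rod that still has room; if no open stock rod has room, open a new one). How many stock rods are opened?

  80 → stock rod 1 (new)  [load 80/250]
  40 → stock rod 1  [load 120/250]
  100 → stock rod 1  [load 220/250]
  150 → stock rod 2 (new)  [load 150/250]
  80 → stock rod 2  [load 230/250]
  70 → stock rod 3 (new)  [load 70/250]
  50 → stock rod 3  [load 120/250]
  200 → stock rod 4 (new)  [load 200/250]
  140 → stock rod 5 (new)  [load 140/250]
  140 → stock rod 6 (new)  [load 140/250]
  130 → stock rod 3  [load 250/250]
  160 → stock rod 7 (new)  [load 160/250]
  170 → stock rod 8 (new)  [load 170/250]
8 stock rods opened.

8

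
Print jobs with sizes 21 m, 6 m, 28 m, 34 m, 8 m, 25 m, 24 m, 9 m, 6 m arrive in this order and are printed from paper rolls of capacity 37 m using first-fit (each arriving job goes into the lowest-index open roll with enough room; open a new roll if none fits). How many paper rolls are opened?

  21 → roll 1 (new)  [load 21/37]
  6 → roll 1  [load 27/37]
  28 → roll 2 (new)  [load 28/37]
  34 → roll 3 (new)  [load 34/37]
  8 → roll 1  [load 35/37]
  25 → roll 4 (new)  [load 25/37]
  24 → roll 5 (new)  [load 24/37]
  9 → roll 2  [load 37/37]
  6 → roll 4  [load 31/37]
5 paper rolls opened.

5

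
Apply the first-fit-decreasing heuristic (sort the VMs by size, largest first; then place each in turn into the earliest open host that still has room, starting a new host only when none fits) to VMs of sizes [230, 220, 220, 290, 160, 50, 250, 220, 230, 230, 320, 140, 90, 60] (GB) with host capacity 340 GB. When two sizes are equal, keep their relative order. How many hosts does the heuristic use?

Sorted descending: 320, 290, 250, 230, 230, 230, 220, 220, 220, 160, 140, 90, 60, 50.
  320 → host 1 (new)  [load 320/340]
  290 → host 2 (new)  [load 290/340]
  250 → host 3 (new)  [load 250/340]
  230 → host 4 (new)  [load 230/340]
  230 → host 5 (new)  [load 230/340]
  230 → host 6 (new)  [load 230/340]
  220 → host 7 (new)  [load 220/340]
  220 → host 8 (new)  [load 220/340]
  220 → host 9 (new)  [load 220/340]
  160 → host 10 (new)  [load 160/340]
  140 → host 10  [load 300/340]
  90 → host 3  [load 340/340]
  60 → host 4  [load 290/340]
  50 → host 2  [load 340/340]
10 hosts opened.

10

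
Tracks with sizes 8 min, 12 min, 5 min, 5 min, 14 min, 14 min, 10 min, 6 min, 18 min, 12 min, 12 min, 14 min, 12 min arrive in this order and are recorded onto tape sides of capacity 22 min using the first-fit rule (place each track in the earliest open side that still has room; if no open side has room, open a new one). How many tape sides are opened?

  8 → side 1 (new)  [load 8/22]
  12 → side 1  [load 20/22]
  5 → side 2 (new)  [load 5/22]
  5 → side 2  [load 10/22]
  14 → side 3 (new)  [load 14/22]
  14 → side 4 (new)  [load 14/22]
  10 → side 2  [load 20/22]
  6 → side 3  [load 20/22]
  18 → side 5 (new)  [load 18/22]
  12 → side 6 (new)  [load 12/22]
  12 → side 7 (new)  [load 12/22]
  14 → side 8 (new)  [load 14/22]
  12 → side 9 (new)  [load 12/22]
9 tape sides opened.

9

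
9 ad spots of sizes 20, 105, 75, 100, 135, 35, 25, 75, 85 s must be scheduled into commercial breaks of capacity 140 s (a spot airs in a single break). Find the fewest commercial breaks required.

6

Total = 135 + 105 + 100 + 85 + 75 + 75 + 35 + 25 + 20 = 655 s.
Lower bound: ⌈655/140⌉ = 5 commercial breaks.
Also, 6 ad spots each exceed 70 s, and no two of those can share a break, so at least 6 commercial breaks are needed.
A packing using 6 commercial breaks:
  break 1: 135 = 135
  break 2: 105 + 35 = 140
  break 3: 100 + 25 = 125
  break 4: 85 + 20 = 105
  break 5: 75 = 75
  break 6: 75 = 75
This matches the lower bound, so 6 is optimal.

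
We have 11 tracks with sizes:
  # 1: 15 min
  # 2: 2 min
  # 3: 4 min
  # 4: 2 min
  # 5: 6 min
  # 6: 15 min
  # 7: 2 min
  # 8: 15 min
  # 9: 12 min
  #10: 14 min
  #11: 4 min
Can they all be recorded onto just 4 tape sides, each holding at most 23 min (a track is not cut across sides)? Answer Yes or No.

No

Total = 91 min; ⌈91/23⌉ = 4.
5 tracks each exceed half the capacity and cannot share a side, forcing at least 5 tape sides.
At least 5 tape sides are required, but only 4 are allowed.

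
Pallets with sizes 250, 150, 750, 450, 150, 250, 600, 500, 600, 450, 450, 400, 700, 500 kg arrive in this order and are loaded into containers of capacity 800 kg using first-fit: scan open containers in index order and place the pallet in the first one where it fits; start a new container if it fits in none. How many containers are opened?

11

  250 → container 1 (new)  [load 250/800]
  150 → container 1  [load 400/800]
  750 → container 2 (new)  [load 750/800]
  450 → container 3 (new)  [load 450/800]
  150 → container 1  [load 550/800]
  250 → container 1  [load 800/800]
  600 → container 4 (new)  [load 600/800]
  500 → container 5 (new)  [load 500/800]
  600 → container 6 (new)  [load 600/800]
  450 → container 7 (new)  [load 450/800]
  450 → container 8 (new)  [load 450/800]
  400 → container 9 (new)  [load 400/800]
  700 → container 10 (new)  [load 700/800]
  500 → container 11 (new)  [load 500/800]
11 containers opened.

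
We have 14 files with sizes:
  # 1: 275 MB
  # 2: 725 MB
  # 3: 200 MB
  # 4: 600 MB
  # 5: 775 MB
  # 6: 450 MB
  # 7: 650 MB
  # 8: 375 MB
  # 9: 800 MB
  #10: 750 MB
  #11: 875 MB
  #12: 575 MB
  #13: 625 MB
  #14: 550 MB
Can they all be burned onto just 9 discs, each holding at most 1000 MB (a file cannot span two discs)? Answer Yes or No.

Total = 8225 MB; ⌈8225/1000⌉ = 9.
10 files each exceed half the capacity and cannot share a disc, forcing at least 10 discs.
At least 10 discs are required, but only 9 are allowed.

No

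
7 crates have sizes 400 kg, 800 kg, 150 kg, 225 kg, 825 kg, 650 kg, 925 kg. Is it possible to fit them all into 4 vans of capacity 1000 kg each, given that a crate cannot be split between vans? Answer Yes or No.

No

Total = 3975 kg; ⌈3975/1000⌉ = 4.
The bound of 4 does not rule out 4, but exhaustive search shows no assignment into 4 vans of capacity 1000 kg exists — the minimum is 5.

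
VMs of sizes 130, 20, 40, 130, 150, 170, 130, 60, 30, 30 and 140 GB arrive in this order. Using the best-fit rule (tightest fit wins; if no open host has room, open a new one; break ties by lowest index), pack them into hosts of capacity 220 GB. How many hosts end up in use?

6

  130 → host 1 (new)  [load 130/220]
  20 → host 1  [load 150/220]
  40 → host 1  [load 190/220]
  130 → host 2 (new)  [load 130/220]
  150 → host 3 (new)  [load 150/220]
  170 → host 4 (new)  [load 170/220]
  130 → host 5 (new)  [load 130/220]
  60 → host 3  [load 210/220]
  30 → host 1  [load 220/220]
  30 → host 4  [load 200/220]
  140 → host 6 (new)  [load 140/220]
6 hosts opened.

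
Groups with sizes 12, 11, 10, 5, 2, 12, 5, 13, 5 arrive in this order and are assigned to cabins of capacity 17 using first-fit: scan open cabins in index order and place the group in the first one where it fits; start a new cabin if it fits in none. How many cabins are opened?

5

  12 → cabin 1 (new)  [load 12/17]
  11 → cabin 2 (new)  [load 11/17]
  10 → cabin 3 (new)  [load 10/17]
  5 → cabin 1  [load 17/17]
  2 → cabin 2  [load 13/17]
  12 → cabin 4 (new)  [load 12/17]
  5 → cabin 3  [load 15/17]
  13 → cabin 5 (new)  [load 13/17]
  5 → cabin 4  [load 17/17]
5 cabins opened.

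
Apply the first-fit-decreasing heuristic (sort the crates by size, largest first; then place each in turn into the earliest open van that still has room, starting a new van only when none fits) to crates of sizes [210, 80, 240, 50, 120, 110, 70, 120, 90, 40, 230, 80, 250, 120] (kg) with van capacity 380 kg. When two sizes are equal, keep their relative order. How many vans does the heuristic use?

5

Sorted descending: 250, 240, 230, 210, 120, 120, 120, 110, 90, 80, 80, 70, 50, 40.
  250 → van 1 (new)  [load 250/380]
  240 → van 2 (new)  [load 240/380]
  230 → van 3 (new)  [load 230/380]
  210 → van 4 (new)  [load 210/380]
  120 → van 1  [load 370/380]
  120 → van 2  [load 360/380]
  120 → van 3  [load 350/380]
  110 → van 4  [load 320/380]
  90 → van 5 (new)  [load 90/380]
  80 → van 5  [load 170/380]
  80 → van 5  [load 250/380]
  70 → van 5  [load 320/380]
  50 → van 4  [load 370/380]
  40 → van 5  [load 360/380]
5 vans opened.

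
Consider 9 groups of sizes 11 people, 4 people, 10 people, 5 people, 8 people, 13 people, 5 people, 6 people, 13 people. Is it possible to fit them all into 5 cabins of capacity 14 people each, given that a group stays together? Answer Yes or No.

No

Total = 75 people; ⌈75/14⌉ = 6.
At least 6 cabins are required, but only 5 are allowed.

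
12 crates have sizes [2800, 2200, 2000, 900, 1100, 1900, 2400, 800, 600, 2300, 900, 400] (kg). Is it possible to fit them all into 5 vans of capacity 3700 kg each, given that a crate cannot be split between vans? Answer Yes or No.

No

Total = 18300 kg; ⌈18300/3700⌉ = 5.
6 crates each exceed half the capacity and cannot share a van, forcing at least 6 vans.
At least 6 vans are required, but only 5 are allowed.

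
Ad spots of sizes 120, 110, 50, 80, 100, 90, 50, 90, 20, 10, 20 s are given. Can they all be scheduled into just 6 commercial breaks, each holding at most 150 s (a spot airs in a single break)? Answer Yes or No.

Yes

A valid assignment using 6 commercial breaks:
  break 1: 120 + 20 + 10 = 150
  break 2: 110 + 20 = 130
  break 3: 100 + 50 = 150
  break 4: 90 + 50 = 140
  break 5: 90 = 90
  break 6: 80 = 80
Every load is within 150 s, so 6 commercial breaks suffice.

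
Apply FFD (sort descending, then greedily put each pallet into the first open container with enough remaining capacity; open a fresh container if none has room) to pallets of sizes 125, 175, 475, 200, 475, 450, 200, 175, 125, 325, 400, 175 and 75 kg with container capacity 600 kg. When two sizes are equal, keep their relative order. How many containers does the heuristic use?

6

Sorted descending: 475, 475, 450, 400, 325, 200, 200, 175, 175, 175, 125, 125, 75.
  475 → container 1 (new)  [load 475/600]
  475 → container 2 (new)  [load 475/600]
  450 → container 3 (new)  [load 450/600]
  400 → container 4 (new)  [load 400/600]
  325 → container 5 (new)  [load 325/600]
  200 → container 4  [load 600/600]
  200 → container 5  [load 525/600]
  175 → container 6 (new)  [load 175/600]
  175 → container 6  [load 350/600]
  175 → container 6  [load 525/600]
  125 → container 1  [load 600/600]
  125 → container 2  [load 600/600]
  75 → container 3  [load 525/600]
6 containers opened.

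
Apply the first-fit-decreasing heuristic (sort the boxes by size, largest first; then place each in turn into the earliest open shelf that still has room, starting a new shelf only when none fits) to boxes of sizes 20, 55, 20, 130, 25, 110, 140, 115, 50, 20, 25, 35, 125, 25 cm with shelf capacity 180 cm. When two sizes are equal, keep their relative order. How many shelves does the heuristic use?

Sorted descending: 140, 130, 125, 115, 110, 55, 50, 35, 25, 25, 25, 20, 20, 20.
  140 → shelf 1 (new)  [load 140/180]
  130 → shelf 2 (new)  [load 130/180]
  125 → shelf 3 (new)  [load 125/180]
  115 → shelf 4 (new)  [load 115/180]
  110 → shelf 5 (new)  [load 110/180]
  55 → shelf 3  [load 180/180]
  50 → shelf 2  [load 180/180]
  35 → shelf 1  [load 175/180]
  25 → shelf 4  [load 140/180]
  25 → shelf 4  [load 165/180]
  25 → shelf 5  [load 135/180]
  20 → shelf 5  [load 155/180]
  20 → shelf 5  [load 175/180]
  20 → shelf 6 (new)  [load 20/180]
6 shelves opened.

6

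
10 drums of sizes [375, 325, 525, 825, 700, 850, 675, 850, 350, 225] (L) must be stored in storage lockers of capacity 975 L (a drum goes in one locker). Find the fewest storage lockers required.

Total = 850 + 850 + 825 + 700 + 675 + 525 + 375 + 350 + 325 + 225 = 5700 L.
Lower bound: ⌈5700/975⌉ = 6 storage lockers.
A packing using 7 storage lockers:
  locker 1: 850 = 850
  locker 2: 850 = 850
  locker 3: 825 = 825
  locker 4: 700 + 225 = 925
  locker 5: 675 = 675
  locker 6: 525 + 375 = 900
  locker 7: 350 + 325 = 675
No arrangement into 6 storage lockers stays within capacity, so 7 is optimal.

7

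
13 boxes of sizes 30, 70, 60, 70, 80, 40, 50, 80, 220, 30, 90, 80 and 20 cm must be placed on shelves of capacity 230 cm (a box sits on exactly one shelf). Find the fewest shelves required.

Total = 220 + 90 + 80 + 80 + 80 + 70 + 70 + 60 + 50 + 40 + 30 + 30 + 20 = 920 cm.
Lower bound: ⌈920/230⌉ = 4 shelves.
A packing using 5 shelves:
  shelf 1: 220 = 220
  shelf 2: 90 + 80 + 60 = 230
  shelf 3: 80 + 80 + 70 = 230
  shelf 4: 70 + 50 + 40 + 30 + 30 = 220
  shelf 5: 20 = 20
No arrangement into 4 shelves stays within capacity, so 5 is optimal.

5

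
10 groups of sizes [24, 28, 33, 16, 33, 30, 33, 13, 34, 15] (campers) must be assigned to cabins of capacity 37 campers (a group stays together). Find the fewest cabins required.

Total = 34 + 33 + 33 + 33 + 30 + 28 + 24 + 16 + 15 + 13 = 259 campers.
Lower bound: ⌈259/37⌉ = 7 cabins.
A packing using 8 cabins:
  cabin 1: 34 = 34
  cabin 2: 33 = 33
  cabin 3: 33 = 33
  cabin 4: 33 = 33
  cabin 5: 30 = 30
  cabin 6: 28 = 28
  cabin 7: 24 + 13 = 37
  cabin 8: 16 + 15 = 31
No arrangement into 7 cabins stays within capacity, so 8 is optimal.

8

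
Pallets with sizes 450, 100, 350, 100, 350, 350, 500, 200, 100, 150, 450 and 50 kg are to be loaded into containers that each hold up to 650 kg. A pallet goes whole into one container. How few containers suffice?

Total = 500 + 450 + 450 + 350 + 350 + 350 + 200 + 150 + 100 + 100 + 100 + 50 = 3150 kg.
Lower bound: ⌈3150/650⌉ = 5 containers.
Also, 6 pallets each exceed 325 kg, and no two of those can share a container, so at least 6 containers are needed.
A packing using 6 containers:
  container 1: 500 + 150 = 650
  container 2: 450 + 200 = 650
  container 3: 450 + 100 + 100 = 650
  container 4: 350 + 100 + 50 = 500
  container 5: 350 = 350
  container 6: 350 = 350
This matches the lower bound, so 6 is optimal.

6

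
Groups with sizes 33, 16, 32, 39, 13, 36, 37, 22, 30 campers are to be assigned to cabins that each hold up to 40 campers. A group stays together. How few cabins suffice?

8

Total = 39 + 37 + 36 + 33 + 32 + 30 + 22 + 16 + 13 = 258 campers.
Lower bound: ⌈258/40⌉ = 7 cabins.
A packing using 8 cabins:
  cabin 1: 39 = 39
  cabin 2: 37 = 37
  cabin 3: 36 = 36
  cabin 4: 33 = 33
  cabin 5: 32 = 32
  cabin 6: 30 = 30
  cabin 7: 22 + 16 = 38
  cabin 8: 13 = 13
No arrangement into 7 cabins stays within capacity, so 8 is optimal.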